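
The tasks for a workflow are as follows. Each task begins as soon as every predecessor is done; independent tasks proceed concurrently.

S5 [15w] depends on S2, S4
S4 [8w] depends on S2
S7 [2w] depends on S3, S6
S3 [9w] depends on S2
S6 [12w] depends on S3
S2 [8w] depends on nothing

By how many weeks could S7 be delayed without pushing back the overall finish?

The longest chain is S2→S3→S6→S7 = 8+9+12+2 = 31; overall finish 31 weeks.
S7 finishes as early as 31 and must finish by 31.
Slack of S7 = 29 − 29 = 0 weeks.

0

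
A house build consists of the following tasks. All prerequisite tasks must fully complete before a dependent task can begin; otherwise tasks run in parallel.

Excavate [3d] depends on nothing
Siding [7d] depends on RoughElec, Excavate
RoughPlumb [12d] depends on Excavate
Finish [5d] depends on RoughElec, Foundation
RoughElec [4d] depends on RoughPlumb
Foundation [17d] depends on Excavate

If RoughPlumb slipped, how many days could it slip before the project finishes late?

Excavate→RoughPlumb→RoughElec→Siding = 3+12+4+7 = 26 sets the makespan at 26 days.
The longest chain containing RoughPlumb totals 26 days.
Float = 26 − 26 = 0.

0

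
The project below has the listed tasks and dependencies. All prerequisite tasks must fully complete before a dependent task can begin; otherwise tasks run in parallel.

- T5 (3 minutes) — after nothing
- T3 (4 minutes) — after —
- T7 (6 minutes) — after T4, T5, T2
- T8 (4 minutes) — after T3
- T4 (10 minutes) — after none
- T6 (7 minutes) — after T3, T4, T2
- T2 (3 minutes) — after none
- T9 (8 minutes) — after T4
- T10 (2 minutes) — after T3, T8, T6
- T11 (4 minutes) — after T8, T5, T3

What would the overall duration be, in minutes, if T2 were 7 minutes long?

As given, the longest chain is T4→T6→T10 = 10+7+2 = 19, so the finish is 19 minutes.
The longest path through T2 is only 12 minutes, so T2 has float 7.
No other chain overtakes it, so the finish is 19 minutes.

19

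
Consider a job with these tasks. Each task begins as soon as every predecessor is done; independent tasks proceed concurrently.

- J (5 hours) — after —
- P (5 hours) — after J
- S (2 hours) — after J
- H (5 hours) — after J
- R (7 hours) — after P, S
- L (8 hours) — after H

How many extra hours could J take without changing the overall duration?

0

The longest chain is J→H→L = 5+5+8 = 18; overall finish 18 hours.
The longest chain containing J totals 18 hours.
So J can slip 5 − 5 = 0 hours.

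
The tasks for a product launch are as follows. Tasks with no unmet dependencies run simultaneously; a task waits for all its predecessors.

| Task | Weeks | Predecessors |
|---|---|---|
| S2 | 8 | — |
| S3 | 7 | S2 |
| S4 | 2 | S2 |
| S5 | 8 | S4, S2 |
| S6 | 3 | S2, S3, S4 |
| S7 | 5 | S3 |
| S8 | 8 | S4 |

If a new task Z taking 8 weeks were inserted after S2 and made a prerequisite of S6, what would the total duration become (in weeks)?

Originally the product launch takes 20 weeks.
With Z inserted, S6 now waits for max(S2, S3, S4, Z).
New critical path: S2→S3→S7 = 8+7+5 = 20 ⇒ 20 weeks.

20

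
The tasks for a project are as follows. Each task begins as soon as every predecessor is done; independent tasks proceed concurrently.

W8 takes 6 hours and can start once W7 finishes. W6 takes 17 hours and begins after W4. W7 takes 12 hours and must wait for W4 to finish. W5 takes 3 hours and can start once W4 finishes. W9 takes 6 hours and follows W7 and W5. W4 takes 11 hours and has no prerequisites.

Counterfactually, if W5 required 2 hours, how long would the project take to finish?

Critical path before the change: W4→W7→W8 = 11+12+6 = 29 giving 29 hours.
W5 has 9 hours of float (longest path through it is 20).
That remains the longest chain; total 29 hours.

29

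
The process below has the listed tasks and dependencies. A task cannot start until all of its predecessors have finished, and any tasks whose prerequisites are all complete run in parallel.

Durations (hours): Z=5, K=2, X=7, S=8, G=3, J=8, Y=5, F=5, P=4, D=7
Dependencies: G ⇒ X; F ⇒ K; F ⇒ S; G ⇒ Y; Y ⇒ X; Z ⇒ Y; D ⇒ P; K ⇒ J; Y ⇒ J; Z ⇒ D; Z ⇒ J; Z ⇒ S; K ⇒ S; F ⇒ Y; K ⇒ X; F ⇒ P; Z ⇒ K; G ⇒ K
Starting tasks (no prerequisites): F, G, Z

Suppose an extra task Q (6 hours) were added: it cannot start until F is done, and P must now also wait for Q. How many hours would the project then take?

18

Originally the project takes 18 hours.
With Q inserted, P now waits for max(F, D, Q).
New critical path: F→Y→J = 5+5+8 = 18 ⇒ 18 hours.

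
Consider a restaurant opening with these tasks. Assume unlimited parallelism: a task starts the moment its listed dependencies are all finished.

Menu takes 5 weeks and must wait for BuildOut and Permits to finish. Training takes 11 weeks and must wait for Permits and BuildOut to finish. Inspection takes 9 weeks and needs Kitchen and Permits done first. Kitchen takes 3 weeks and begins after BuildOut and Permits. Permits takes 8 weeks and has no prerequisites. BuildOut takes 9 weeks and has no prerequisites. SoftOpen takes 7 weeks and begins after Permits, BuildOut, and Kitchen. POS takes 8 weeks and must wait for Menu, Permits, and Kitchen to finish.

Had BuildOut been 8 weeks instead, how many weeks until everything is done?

21

Actual critical path: BuildOut→Menu→POS = 9+5+8 = 22 ⇒ 22 weeks.
Since BuildOut is critical, the -1 change carries straight to that chain (now 21 weeks).
The binding chain switches to Permits→Menu→POS = 8+5+8 = 21; finish 21 weeks.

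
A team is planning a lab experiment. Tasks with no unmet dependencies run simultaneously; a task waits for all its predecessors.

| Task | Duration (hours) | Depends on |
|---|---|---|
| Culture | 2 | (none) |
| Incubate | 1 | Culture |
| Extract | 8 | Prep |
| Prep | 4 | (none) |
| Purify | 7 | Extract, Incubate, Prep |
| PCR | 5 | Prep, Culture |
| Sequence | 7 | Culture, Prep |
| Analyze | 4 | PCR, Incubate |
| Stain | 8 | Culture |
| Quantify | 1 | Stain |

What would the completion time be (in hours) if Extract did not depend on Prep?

15

Before: longest chain Prep→Extract→Purify = 4+8+7 = 19, finish 19.
Without Prep→Extract, Extract's earliest start moves from 4 to 0.
After: Extract→Purify = 8+7 = 15 → 15 hours.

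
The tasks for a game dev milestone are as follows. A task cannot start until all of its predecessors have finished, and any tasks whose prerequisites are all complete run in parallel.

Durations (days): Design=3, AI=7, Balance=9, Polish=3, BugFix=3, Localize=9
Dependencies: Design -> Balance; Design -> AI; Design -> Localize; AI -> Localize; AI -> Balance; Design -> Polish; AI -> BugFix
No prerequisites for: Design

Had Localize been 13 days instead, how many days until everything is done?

Actual critical path: Design→AI→Localize = 3+7+9 = 19 ⇒ 19 days.
Since Localize is critical, the +4 change carries straight to that chain (now 23 days).
No other chain overtakes it, so the finish is 23 days.

23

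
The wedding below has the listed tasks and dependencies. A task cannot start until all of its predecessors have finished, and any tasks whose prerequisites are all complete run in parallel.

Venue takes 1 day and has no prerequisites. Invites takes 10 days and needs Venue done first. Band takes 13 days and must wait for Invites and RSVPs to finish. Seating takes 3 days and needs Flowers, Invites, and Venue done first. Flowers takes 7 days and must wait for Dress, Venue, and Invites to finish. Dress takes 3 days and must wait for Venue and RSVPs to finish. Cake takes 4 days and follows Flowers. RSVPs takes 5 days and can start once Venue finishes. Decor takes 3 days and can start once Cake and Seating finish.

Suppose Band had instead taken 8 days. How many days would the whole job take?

25

Critical path before the change: Venue→Invites→Flowers→Cake→Decor = 1+10+7+4+3 = 25 giving 25 days.
Band has 1 day of float (longest path through it is 24).
The critical path is still Venue→Invites→Flowers→Cake→Decor; finish is now 25 days.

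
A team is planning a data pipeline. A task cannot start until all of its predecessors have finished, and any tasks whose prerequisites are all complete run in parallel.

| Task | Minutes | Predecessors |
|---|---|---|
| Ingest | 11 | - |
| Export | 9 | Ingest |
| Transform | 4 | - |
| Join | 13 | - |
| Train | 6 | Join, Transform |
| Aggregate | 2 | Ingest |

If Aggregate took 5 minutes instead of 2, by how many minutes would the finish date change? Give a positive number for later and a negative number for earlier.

0

Baseline: Ingest→Export = 11+9 = 20 → 20 minutes.
Aggregate is off the critical path — its longest chain is 13 minutes, giving 7 of slack.
That remains the longest chain; total 20 minutes.
Change in finish: 20 − 20 = +0 minutes.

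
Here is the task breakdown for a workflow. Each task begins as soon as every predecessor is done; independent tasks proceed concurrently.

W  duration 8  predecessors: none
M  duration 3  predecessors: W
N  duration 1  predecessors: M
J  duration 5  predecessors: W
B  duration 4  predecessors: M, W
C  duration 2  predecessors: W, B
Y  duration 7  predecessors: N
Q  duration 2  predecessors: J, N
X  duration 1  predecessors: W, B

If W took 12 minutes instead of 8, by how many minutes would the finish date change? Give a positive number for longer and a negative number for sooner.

Baseline: W→M→N→Y = 8+3+1+7 = 19 → 19 minutes.
W lies on that path, so at 12 minutes the path becomes 23 minutes.
No other chain overtakes it, so the finish is 23 minutes.
Change in finish: 23 − 19 = +4 minutes.

4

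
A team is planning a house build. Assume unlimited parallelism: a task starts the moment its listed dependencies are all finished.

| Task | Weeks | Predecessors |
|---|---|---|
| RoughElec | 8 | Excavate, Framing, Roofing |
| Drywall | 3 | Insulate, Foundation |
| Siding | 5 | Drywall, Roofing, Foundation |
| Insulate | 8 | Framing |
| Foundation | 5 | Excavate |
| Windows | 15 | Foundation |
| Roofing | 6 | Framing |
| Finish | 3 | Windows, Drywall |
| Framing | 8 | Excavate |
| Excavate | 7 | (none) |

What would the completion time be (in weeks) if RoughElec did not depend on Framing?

Original critical path: Excavate→Framing→Insulate→Drywall→Siding = 7+8+8+3+5 = 31 ⇒ 31 weeks.
Dropping Framing→RoughElec doesn't change RoughElec's earliest start (21); another predecessor still binds.
The longest chain is now Excavate→Framing→Insulate→Drywall→Siding = 7+8+8+3+5 = 31, so the schedule takes 31 weeks.

31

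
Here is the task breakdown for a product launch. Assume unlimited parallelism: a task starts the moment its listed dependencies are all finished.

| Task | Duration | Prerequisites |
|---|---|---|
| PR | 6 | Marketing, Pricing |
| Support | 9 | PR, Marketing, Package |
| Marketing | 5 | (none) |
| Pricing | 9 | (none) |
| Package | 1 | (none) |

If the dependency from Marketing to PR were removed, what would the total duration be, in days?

24

Original critical path: Pricing→PR→Support = 9+6+9 = 24 ⇒ 24 days.
Dropping Marketing→PR doesn't change PR's earliest start (9); another predecessor still binds.
After: Pricing→PR→Support = 9+6+9 = 24 → 24 days.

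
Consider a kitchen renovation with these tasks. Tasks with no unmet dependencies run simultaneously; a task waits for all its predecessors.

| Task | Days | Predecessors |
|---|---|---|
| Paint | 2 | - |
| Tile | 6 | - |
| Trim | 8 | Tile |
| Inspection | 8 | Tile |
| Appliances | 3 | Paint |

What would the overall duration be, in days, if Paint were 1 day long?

14

As given, the longest chain is Tile→Inspection = 6+8 = 14, so the finish is 14 days.
Paint has 9 days of float (longest path through it is 5).
No other chain overtakes it, so the finish is 14 days.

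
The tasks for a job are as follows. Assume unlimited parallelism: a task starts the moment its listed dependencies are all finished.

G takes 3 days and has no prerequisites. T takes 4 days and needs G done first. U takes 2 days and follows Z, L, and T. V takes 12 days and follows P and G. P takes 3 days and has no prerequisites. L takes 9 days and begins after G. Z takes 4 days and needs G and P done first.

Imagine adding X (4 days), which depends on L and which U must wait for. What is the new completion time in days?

Originally the job takes 15 days.
With X inserted, U now waits for max(Z, L, T, X).
New critical path: G→L→X→U = 3+9+4+2 = 18 ⇒ 18 days.

18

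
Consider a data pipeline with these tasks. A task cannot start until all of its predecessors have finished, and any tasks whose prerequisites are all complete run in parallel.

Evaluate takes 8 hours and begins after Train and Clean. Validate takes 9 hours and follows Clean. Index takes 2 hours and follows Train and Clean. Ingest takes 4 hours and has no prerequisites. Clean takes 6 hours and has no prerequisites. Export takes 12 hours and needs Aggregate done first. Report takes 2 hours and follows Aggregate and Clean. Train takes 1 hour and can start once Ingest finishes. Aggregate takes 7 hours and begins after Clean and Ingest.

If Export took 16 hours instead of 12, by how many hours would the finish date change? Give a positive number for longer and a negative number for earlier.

The binding path is Clean→Aggregate→Export = 6+7+12 = 25; finish at 25 hours.
Since Export is critical, the +4 change carries straight to that chain (now 29 hours).
The critical path is still Clean→Aggregate→Export; finish is now 29 hours.
Change in finish: 29 − 25 = +4 hours.

4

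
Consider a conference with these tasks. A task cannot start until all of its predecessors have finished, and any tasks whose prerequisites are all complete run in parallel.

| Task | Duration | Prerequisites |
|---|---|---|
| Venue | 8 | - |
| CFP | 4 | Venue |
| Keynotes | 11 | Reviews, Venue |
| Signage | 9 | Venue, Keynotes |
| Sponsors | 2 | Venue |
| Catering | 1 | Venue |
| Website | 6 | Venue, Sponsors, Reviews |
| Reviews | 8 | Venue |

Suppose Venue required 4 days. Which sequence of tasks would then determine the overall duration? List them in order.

Baseline: Venue→Reviews→Keynotes→Signage = 8+8+11+9 = 36 → 36 days.
Venue is on the critical path; changing it to 4 makes that path 32 days.
The critical path is still Venue→Reviews→Keynotes→Signage; finish is now 32 days.

Venue, Reviews, Keynotes, Signage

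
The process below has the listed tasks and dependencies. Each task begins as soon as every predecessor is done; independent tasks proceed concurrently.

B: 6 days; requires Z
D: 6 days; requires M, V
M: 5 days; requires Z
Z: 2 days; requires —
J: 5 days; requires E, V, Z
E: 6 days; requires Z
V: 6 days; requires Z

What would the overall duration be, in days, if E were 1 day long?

14

The binding path is Z→V→D = 2+6+6 = 14; finish at 14 days.
E is off the critical path — its longest chain is 13 days, giving 1 of slack.
No other chain overtakes it, so the finish is 14 days.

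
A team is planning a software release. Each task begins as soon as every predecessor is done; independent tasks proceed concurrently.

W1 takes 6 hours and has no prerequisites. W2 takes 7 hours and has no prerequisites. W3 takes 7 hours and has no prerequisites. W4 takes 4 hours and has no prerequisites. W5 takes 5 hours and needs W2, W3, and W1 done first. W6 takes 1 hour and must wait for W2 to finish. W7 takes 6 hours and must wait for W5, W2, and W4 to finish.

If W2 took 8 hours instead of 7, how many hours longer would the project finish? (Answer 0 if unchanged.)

1

Baseline: W2→W5→W7 = 7+5+6 = 18 → 18 hours.
W2 lies on that path, so at 8 hours the path becomes 19 hours.
No other chain overtakes it, so the finish is 19 hours.
Change in finish: 19 − 18 = +1 hours.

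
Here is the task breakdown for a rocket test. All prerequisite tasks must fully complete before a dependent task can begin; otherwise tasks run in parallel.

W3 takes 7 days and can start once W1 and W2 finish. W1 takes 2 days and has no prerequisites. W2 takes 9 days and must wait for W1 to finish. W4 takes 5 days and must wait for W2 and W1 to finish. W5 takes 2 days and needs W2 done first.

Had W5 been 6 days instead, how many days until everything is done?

18

Baseline: W1→W2→W3 = 2+9+7 = 18 → 18 days.
The longest path through W5 is only 13 days, so W5 has float 5.
The critical path is still W1→W2→W3; finish is now 18 days.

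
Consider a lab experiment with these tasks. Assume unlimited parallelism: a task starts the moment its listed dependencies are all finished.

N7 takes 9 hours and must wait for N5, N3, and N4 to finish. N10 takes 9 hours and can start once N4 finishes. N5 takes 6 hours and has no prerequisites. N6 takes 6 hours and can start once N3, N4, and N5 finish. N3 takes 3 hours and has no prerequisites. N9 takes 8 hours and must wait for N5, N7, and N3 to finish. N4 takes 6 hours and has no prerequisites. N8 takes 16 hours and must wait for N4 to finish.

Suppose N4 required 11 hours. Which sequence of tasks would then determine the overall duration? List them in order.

N4, N7, N9

The binding path is N4→N7→N9 = 6+9+8 = 23; finish at 23 hours.
N4 is on the critical path; changing it to 11 makes that path 28 hours.
The critical path is still N4→N7→N9; finish is now 28 hours.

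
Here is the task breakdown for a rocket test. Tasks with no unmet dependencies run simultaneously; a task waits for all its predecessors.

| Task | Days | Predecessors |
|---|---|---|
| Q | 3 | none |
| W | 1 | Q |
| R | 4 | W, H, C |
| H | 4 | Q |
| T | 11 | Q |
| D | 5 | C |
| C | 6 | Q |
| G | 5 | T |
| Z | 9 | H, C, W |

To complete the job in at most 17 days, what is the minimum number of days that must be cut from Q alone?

Current finish: 19 days; target: 17.
Q is on every critical path, so each day cut from Q cuts the finish by one (this holds down to a finish of 17).
Need 19 − 17 = 2 days off Q → Q becomes 1 day, finish becomes 17.

2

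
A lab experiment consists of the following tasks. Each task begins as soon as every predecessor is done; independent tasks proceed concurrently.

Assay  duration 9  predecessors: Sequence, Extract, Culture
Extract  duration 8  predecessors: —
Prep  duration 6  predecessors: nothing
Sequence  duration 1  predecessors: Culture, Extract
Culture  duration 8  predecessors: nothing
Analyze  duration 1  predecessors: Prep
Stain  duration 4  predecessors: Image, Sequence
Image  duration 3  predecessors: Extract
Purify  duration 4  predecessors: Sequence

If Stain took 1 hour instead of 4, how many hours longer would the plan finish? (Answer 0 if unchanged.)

0

As given, the longest chain is Culture→Sequence→Assay = 8+1+9 = 18, so the finish is 18 hours.
Stain has 3 hours of float (longest path through it is 15).
No other chain overtakes it, so the finish is 18 hours.
Change in finish: 18 − 18 = +0 hours.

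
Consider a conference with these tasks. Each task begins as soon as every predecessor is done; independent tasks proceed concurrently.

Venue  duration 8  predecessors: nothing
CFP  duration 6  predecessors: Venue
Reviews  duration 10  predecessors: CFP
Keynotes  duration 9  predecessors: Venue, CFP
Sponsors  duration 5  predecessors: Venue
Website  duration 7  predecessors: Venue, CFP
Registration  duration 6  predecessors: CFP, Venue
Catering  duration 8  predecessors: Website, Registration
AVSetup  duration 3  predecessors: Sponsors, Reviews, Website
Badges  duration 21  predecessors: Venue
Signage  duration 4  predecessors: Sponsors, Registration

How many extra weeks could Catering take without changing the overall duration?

Critical path: Venue→CFP→Website→Catering = 8+6+7+8 = 29, so the finish is 29 weeks.
Longest path through Catering: 29 weeks (earliest finish 29, latest finish 29).
So Catering can slip 29 − 29 = 0 weeks.

0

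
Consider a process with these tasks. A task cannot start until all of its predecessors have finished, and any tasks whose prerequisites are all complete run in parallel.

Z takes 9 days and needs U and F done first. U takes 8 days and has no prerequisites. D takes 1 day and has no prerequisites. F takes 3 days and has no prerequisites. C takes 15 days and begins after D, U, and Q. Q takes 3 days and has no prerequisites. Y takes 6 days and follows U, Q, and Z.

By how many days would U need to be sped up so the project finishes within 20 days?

Current finish: 23 days; target: 20.
U is on every critical path, so each day cut from U cuts the finish by one (this holds down to a finish of 18).
Need 23 − 20 = 3 days off U → U becomes 5 days, finish becomes 20.

3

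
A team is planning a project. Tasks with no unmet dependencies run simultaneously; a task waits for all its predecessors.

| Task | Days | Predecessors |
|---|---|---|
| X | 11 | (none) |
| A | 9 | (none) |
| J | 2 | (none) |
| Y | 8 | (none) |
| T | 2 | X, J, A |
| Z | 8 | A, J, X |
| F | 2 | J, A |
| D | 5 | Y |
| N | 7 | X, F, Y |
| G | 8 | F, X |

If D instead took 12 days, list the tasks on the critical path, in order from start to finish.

Y, D

Baseline: X→Z = 11+8 = 19 → 19 days.
D has 6 days of float (longest path through it is 13).
The binding chain switches to Y→D = 8+12 = 20; finish 20 days.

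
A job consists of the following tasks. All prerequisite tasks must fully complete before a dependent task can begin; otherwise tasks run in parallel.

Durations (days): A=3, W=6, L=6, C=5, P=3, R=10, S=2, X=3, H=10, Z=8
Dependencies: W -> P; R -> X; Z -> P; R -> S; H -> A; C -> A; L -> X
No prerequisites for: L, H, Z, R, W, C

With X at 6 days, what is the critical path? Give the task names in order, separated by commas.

The binding path is R→X = 10+3 = 13; finish at 13 days.
Since X is critical, the +3 change carries straight to that chain (now 16 days).
No other chain overtakes it, so the finish is 16 days.

R, X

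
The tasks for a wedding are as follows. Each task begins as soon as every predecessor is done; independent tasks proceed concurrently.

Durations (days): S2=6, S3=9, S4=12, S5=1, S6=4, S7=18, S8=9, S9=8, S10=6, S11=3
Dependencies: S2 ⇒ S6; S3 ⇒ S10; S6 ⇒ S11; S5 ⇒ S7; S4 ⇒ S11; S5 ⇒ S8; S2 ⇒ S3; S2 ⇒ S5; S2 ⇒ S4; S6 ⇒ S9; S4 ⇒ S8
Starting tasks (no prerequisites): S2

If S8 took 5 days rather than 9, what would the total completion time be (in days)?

25

Actual critical path: S2→S4→S8 = 6+12+9 = 27 ⇒ 27 days.
S8 is on the critical path; changing it to 5 makes that path 23 days.
The binding chain switches to S2→S5→S7 = 6+1+18 = 25; finish 25 days.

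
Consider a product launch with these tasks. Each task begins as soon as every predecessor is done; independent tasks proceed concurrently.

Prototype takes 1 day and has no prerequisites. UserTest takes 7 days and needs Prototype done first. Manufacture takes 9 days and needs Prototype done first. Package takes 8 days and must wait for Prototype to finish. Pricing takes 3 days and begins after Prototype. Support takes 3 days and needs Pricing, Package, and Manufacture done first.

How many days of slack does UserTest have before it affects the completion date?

Critical path: Prototype→Manufacture→Support = 1+9+3 = 13, so the finish is 13 days.
The longest chain containing UserTest totals 8 days.
Slack of UserTest = 6 − 1 = 5 days.

5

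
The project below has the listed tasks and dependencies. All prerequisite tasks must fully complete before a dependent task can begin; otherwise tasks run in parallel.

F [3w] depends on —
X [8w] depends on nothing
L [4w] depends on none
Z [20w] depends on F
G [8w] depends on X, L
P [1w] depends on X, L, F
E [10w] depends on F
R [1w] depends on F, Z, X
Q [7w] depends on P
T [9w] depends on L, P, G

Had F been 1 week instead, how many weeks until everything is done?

25

Actual critical path: X→G→T = 8+8+9 = 25 ⇒ 25 weeks.
F has 1 week of float (longest path through it is 24).
The critical path is still X→G→T; finish is now 25 weeks.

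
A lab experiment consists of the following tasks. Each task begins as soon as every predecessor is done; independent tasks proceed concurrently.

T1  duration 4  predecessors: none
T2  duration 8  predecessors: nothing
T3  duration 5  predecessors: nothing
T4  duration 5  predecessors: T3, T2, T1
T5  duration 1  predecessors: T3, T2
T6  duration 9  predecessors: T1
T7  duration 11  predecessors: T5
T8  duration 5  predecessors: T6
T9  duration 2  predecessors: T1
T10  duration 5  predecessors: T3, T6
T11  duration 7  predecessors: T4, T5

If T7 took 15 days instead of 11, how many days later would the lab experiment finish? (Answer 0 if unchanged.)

4

As given, the longest chain is T2→T5→T7 = 8+1+11 = 20, so the finish is 20 days.
Since T7 is critical, the +4 change carries straight to that chain (now 24 days).
The critical path is still T2→T5→T7; finish is now 24 days.
Change in finish: 24 − 20 = +4 days.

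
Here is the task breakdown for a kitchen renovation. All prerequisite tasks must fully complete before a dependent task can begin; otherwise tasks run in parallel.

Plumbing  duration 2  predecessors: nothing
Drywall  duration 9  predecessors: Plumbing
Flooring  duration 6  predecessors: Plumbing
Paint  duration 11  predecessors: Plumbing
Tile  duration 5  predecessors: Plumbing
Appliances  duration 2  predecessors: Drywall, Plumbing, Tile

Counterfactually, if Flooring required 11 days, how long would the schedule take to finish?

Actual critical path: Plumbing→Drywall→Appliances = 2+9+2 = 13 ⇒ 13 days.
Flooring has 5 days of float (longest path through it is 8).
No other chain overtakes it, so the finish is 13 days.

13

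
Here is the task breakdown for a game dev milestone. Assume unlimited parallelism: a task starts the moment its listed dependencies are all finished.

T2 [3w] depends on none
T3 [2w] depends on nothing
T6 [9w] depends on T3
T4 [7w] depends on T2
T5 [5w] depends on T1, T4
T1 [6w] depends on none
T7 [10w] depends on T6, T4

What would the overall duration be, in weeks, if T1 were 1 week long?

21

The binding path is T3→T6→T7 = 2+9+10 = 21; finish at 21 weeks.
T1 has 10 weeks of float (longest path through it is 11).
That remains the longest chain; total 21 weeks.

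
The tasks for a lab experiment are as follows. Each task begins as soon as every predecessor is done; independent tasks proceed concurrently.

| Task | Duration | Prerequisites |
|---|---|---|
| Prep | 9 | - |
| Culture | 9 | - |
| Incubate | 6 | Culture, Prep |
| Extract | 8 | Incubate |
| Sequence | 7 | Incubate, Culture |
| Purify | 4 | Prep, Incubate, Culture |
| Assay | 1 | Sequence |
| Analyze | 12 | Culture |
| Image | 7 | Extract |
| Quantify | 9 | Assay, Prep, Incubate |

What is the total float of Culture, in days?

Critical path: Prep→Incubate→Sequence→Assay→Quantify = 9+6+7+1+9 = 32, so the finish is 32 days.
The longest chain containing Culture totals 32 days.
Slack of Culture = 0 − 0 = 0 days.

0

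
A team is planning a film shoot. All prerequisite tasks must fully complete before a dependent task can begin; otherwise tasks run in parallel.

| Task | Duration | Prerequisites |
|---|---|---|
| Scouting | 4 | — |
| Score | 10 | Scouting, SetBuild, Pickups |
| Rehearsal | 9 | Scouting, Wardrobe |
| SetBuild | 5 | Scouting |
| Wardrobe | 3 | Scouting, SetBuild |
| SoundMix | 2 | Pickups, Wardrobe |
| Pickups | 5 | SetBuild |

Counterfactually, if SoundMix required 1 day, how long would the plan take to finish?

24

Critical path before the change: Scouting→SetBuild→Pickups→Score = 4+5+5+10 = 24 giving 24 days.
The longest path through SoundMix is only 16 days, so SoundMix has float 8.
That remains the longest chain; total 24 days.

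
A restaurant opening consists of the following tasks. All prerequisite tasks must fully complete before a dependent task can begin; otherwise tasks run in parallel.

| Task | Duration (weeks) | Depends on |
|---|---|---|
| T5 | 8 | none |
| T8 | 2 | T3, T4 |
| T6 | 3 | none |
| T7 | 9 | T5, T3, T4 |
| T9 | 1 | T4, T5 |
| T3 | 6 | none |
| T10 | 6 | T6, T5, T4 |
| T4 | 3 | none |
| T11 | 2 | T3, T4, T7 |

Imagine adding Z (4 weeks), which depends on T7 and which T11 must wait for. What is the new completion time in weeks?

23

Originally the restaurant opening takes 19 weeks.
With Z inserted, T11 now waits for max(T3, T4, T7, Z).
New critical path: T5→T7→Z→T11 = 8+9+4+2 = 23 ⇒ 23 weeks.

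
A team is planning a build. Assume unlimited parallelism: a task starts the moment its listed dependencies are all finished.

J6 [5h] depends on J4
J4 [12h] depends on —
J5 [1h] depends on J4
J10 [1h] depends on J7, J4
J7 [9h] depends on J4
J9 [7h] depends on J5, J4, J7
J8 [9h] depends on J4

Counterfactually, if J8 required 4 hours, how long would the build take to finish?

Baseline: J4→J7→J9 = 12+9+7 = 28 → 28 hours.
J8 has 7 hours of float (longest path through it is 21).
The critical path is still J4→J7→J9; finish is now 28 hours.

28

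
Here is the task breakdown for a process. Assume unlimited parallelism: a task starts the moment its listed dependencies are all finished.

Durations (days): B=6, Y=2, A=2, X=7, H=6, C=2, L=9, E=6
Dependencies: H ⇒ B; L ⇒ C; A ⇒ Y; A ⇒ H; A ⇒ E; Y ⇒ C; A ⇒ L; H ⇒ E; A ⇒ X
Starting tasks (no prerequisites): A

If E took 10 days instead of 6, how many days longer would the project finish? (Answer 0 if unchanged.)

4

Baseline: A→H→E = 2+6+6 = 14 → 14 days.
Since E is critical, the +4 change carries straight to that chain (now 18 days).
No other chain overtakes it, so the finish is 18 days.
Change in finish: 18 − 14 = +4 days.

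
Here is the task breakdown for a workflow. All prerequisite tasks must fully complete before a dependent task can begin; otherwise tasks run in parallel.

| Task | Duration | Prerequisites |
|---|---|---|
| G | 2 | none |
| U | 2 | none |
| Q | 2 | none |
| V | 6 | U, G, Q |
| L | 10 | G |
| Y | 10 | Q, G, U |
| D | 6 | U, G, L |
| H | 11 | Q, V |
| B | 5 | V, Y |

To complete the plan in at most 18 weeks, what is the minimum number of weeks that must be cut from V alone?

1

Current finish: 19 weeks; target: 18.
V is on every critical path, so each week cut from V cuts the finish by one (this holds down to a finish of 18).
Need 19 − 18 = 1 week off V → V becomes 5 weeks, finish becomes 18.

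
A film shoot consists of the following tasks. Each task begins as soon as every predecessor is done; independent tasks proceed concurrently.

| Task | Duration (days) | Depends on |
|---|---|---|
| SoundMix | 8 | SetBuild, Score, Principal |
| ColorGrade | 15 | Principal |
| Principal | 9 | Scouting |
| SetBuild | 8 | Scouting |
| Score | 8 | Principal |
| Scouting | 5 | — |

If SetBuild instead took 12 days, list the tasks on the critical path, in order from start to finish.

Scouting, Principal, Score, SoundMix

Actual critical path: Scouting→Principal→Score→SoundMix = 5+9+8+8 = 30 ⇒ 30 days.
The longest path through SetBuild is only 21 days, so SetBuild has float 9.
The critical path is still Scouting→Principal→Score→SoundMix; finish is now 30 days.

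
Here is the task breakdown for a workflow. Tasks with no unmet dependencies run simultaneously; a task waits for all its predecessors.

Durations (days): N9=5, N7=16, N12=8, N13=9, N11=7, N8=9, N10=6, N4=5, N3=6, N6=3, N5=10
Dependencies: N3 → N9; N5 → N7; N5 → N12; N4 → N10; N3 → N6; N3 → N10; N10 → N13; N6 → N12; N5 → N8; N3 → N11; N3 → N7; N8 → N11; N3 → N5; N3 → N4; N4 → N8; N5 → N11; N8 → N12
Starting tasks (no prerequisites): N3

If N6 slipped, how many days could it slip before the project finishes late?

N3→N5→N8→N12 = 6+10+9+8 = 33 sets the makespan at 33 days.
N6 finishes as early as 9 and must finish by 25.
So N6 can slip 25 − 9 = 16 days.

16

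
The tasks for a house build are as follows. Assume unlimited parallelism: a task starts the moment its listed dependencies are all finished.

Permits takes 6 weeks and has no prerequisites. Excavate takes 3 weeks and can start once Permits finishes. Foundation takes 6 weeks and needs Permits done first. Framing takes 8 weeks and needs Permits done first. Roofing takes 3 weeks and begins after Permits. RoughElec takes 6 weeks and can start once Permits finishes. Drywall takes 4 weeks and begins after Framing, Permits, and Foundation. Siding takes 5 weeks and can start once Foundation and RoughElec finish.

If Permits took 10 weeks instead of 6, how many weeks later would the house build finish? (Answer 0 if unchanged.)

The binding path is Permits→Framing→Drywall = 6+8+4 = 18; finish at 18 weeks.
Since Permits is critical, the +4 change carries straight to that chain (now 22 weeks).
That remains the longest chain; total 22 weeks.
Change in finish: 22 − 18 = +4 weeks.

4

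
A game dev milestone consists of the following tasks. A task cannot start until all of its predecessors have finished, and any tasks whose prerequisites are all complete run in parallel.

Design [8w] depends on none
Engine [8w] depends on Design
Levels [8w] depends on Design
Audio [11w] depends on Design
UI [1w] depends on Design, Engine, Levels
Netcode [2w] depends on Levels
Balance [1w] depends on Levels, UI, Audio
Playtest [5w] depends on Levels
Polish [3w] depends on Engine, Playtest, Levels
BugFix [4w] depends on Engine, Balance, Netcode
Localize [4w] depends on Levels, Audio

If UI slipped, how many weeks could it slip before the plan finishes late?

The longest chain is Design→Levels→Playtest→Polish = 8+8+5+3 = 24; overall finish 24 weeks.
Longest path through UI: 22 weeks (earliest finish 17, latest finish 19).
Slack of UI = 18 − 16 = 2 weeks.

2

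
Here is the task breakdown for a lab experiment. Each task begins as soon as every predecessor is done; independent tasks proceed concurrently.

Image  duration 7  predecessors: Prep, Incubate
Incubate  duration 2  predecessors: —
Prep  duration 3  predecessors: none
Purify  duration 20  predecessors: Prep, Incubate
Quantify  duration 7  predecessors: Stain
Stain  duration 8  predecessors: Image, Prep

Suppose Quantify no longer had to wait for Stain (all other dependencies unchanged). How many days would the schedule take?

23

Original critical path: Prep→Image→Stain→Quantify = 3+7+8+7 = 25 ⇒ 25 days.
Without Stain→Quantify, Quantify's earliest start moves from 18 to 0.
After: Prep→Purify = 3+20 = 23 → 23 days.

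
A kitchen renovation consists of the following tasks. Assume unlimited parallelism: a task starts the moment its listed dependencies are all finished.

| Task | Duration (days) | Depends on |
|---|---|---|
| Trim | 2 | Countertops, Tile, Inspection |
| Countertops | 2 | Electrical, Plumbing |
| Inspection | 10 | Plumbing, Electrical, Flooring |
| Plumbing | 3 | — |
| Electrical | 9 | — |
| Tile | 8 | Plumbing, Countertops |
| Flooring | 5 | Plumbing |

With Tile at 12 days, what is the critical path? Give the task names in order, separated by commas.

As given, the longest chain is Electrical→Countertops→Tile→Trim = 9+2+8+2 = 21, so the finish is 21 days.
Since Tile is critical, the +4 change carries straight to that chain (now 25 days).
That remains the longest chain; total 25 days.

Electrical, Countertops, Tile, Trim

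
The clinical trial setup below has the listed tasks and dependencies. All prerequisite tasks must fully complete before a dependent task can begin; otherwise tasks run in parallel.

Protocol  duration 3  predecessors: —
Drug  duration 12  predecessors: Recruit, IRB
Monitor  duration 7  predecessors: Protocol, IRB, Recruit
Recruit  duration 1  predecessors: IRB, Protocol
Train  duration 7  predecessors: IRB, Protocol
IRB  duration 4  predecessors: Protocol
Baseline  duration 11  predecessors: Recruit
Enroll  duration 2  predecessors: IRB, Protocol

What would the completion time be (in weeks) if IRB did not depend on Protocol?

Before: longest chain Protocol→IRB→Recruit→Drug = 3+4+1+12 = 20, finish 20.
Without Protocol→IRB, IRB's earliest start moves from 3 to 0.
New critical path: IRB→Recruit→Drug = 4+1+12 = 17 ⇒ 17 weeks.

17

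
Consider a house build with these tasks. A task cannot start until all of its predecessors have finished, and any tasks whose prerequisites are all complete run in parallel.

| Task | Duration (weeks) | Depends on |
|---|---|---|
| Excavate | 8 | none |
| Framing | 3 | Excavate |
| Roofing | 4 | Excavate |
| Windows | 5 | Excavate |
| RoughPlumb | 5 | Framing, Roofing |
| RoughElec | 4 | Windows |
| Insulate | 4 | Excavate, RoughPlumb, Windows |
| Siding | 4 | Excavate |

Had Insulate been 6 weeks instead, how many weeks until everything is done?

23

Actual critical path: Excavate→Roofing→RoughPlumb→Insulate = 8+4+5+4 = 21 ⇒ 21 weeks.
Insulate is on the critical path; changing it to 6 makes that path 23 weeks.
The critical path is still Excavate→Roofing→RoughPlumb→Insulate; finish is now 23 weeks.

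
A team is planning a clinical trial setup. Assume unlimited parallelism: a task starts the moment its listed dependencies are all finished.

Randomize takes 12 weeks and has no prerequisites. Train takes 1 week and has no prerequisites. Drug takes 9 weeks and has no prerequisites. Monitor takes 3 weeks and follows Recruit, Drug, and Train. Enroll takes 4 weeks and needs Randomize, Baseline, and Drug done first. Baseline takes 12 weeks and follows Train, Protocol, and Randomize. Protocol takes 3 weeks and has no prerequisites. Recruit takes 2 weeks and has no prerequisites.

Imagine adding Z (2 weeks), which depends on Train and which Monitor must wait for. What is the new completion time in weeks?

28

Originally the schedule takes 28 weeks.
With Z inserted, Monitor now waits for max(Recruit, Drug, Train, Z).
New critical path: Randomize→Baseline→Enroll = 12+12+4 = 28 ⇒ 28 weeks.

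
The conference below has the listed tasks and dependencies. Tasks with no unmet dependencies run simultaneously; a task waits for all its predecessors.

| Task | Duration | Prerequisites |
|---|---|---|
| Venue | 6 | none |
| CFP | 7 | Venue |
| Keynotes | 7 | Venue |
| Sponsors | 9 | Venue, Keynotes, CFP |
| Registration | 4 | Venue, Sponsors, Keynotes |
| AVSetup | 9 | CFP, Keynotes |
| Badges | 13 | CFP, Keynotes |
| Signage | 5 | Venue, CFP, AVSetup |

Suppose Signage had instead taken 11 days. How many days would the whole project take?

Baseline: Venue→CFP→AVSetup→Signage = 6+7+9+5 = 27 → 27 days.
Signage is on the critical path; changing it to 11 makes that path 33 days.
That remains the longest chain; total 33 days.

33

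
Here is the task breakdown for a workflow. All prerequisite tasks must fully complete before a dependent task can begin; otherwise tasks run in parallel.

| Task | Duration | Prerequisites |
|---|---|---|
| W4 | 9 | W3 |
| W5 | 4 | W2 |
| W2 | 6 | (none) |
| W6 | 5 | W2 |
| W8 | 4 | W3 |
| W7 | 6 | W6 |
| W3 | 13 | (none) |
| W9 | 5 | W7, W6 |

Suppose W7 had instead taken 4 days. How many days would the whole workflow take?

22

Baseline: W2→W6→W7→W9 = 6+5+6+5 = 22 → 22 days.
W7 is on the critical path; changing it to 4 makes that path 20 days.
Now W3→W4 = 13+9 = 22 is longest, so the finish becomes 22 days.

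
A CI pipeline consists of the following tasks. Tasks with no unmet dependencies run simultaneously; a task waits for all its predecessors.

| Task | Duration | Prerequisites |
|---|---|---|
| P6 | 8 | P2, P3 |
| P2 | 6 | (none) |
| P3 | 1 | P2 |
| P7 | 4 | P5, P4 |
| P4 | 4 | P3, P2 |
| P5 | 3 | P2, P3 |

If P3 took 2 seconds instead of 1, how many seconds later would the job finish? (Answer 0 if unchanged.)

1

Baseline: P2→P3→P4→P7 = 6+1+4+4 = 15 → 15 seconds.
P3 is on the critical path; changing it to 2 makes that path 16 seconds.
No other chain overtakes it, so the finish is 16 seconds.
Change in finish: 16 − 15 = +1 seconds.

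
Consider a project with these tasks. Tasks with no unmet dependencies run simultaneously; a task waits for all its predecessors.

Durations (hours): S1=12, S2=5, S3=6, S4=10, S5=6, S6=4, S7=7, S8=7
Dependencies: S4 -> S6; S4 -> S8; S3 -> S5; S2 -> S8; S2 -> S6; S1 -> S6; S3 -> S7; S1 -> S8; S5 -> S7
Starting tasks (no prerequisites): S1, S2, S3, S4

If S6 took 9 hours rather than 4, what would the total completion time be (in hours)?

21

Critical path before the change: S1→S8 = 12+7 = 19 giving 19 hours.
The longest path through S6 is only 16 hours, so S6 has float 3.
Now S1→S6 = 12+9 = 21 is longest, so the finish becomes 21 hours.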